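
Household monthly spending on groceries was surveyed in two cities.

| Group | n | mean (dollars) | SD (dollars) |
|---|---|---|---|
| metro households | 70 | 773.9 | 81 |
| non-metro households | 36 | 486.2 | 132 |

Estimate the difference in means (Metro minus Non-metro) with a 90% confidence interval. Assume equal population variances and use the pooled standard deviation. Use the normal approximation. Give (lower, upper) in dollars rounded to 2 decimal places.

Pooled variance s_p² = [69·81² + 35·132²] / (70+36−2) = 10216.8173, so s_p = 101.0783.
SE_diff = s_p·√(1/n₁ + 1/n₂) = 101.0783·√(1/70 + 1/36) = 20.7305.
z* = 1.645; margin = 1.645 × 20.7305 = 34.1017.
Difference = 773.9 − 486.2 = 287.7000.
287.7000 ± 34.1017 → (253.60, 321.80).

(253.60, 321.80)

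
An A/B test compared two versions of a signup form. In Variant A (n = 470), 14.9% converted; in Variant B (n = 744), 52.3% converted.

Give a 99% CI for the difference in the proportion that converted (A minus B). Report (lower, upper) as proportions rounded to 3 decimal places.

The two standard errors are √(0.1490×0.8510/470) = 0.01643 and √(0.5230×0.4770/744) = 0.01831.
Because the samples are independent, SE_diff = √(0.01643² + 0.01831²) = 0.02460.
Using z* = 2.576 for 99%, ME = 2.576 × 0.02460 = 0.06337.
p̂₁ − p̂₂ = -0.3740; interval -0.3740 ± 0.06337 gives (-0.437, -0.311).

(-0.437, -0.311)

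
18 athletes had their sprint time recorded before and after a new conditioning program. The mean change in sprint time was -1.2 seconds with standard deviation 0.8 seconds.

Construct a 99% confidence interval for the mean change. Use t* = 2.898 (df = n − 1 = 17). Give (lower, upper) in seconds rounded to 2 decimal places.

Paired design: SE = s_d/√n = 0.8/√18 = 0.1886.
t* = 2.898; margin of error = 2.898 × 0.1886 = 0.5466.
-1.2 ± 0.5466 → (-1.75, -0.65).

(-1.75, -0.65)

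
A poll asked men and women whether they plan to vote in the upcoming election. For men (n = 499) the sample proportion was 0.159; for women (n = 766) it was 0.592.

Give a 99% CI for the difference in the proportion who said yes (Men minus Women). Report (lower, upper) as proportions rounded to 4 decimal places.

Each SE is √(p̂(1−p̂)/n): √(0.1590·0.8410/499) = 0.01637 and √(0.5920·0.4080/766) = 0.01776.
SE(p̂₁ − p̂₂) = √(SE₁² + SE₂²) = √(0.0002679769 + 0.0003154176) = 0.02415, since the two samples are independent.
At 99% confidence z* = 2.576; margin = 2.576 × 0.02415 = 0.06221.
The difference is 0.1590 − 0.5920 = -0.4330, so the interval is -0.4330 ± 0.06221 = (-0.4952, -0.3708).

(-0.4952, -0.3708)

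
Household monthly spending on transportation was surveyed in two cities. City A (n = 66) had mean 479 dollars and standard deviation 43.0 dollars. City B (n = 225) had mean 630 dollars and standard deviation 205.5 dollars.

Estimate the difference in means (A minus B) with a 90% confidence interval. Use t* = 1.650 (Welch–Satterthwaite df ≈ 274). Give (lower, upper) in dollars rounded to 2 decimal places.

SE₁ = s₁/√n₁ = 43.0/√66 = 5.2929; SE₂ = 205.5/√225 = 13.7000.
Independent samples, unequal variances: SE_diff = √(SE₁² + SE₂²) = √(28.01479041 + 187.69) = 14.6869.
t* = 1.650, so margin of error = 1.650 × 14.6869 = 24.2334.
Difference in means = 479 − 630 = -151.0000.
-151.0000 ± 24.2334 → (-175.23, -126.77).

(-175.23, -126.77)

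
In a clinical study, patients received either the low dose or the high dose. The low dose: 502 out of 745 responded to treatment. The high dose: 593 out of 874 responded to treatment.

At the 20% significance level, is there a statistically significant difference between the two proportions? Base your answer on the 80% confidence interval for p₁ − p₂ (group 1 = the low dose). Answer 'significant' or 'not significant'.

Sample proportions: 502/745 = 0.6738, 593/874 = 0.6785.
Each SE is √(p̂(1−p̂)/n): √(0.6738·0.3262/745) = 0.01718 and √(0.6785·0.3215/874) = 0.01580.
SE(p̂₁ − p̂₂) = √(SE₁² + SE₂²) = √(0.0002951524 + 0.00024964) = 0.02334, since the two samples are independent.
At 80% confidence z* = 1.282; margin = 1.282 × 0.02334 = 0.02992.
The difference is 0.6738 − 0.6785 = -0.0047, so the interval is -0.0047 ± 0.02992 = (-0.03462, 0.02522).
The interval (-0.03462, 0.02522) contains 0, so the difference is not significant.

not significant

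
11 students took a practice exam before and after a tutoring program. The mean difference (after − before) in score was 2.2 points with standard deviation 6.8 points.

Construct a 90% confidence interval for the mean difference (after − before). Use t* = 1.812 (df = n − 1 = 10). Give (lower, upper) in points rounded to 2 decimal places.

Paired design: SE = s_d/√n = 6.8/√11 = 2.0503.
t* = 1.812; margin of error = 1.812 × 2.0503 = 3.7151.
2.2 ± 3.7151 → (-1.52, 5.92).

(-1.52, 5.92)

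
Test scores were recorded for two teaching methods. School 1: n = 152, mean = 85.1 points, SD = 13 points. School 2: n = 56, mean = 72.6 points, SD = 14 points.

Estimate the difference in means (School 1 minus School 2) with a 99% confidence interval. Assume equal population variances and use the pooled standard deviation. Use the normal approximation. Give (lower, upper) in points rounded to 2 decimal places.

(7.15, 17.85)

Pooled variance s_p² = [151·13² + 55·14²] / (152+56−2) = 176.2087, so s_p = 13.2744.
SE_diff = s_p·√(1/n₁ + 1/n₂) = 13.2744·√(1/152 + 1/56) = 2.0751.
z* = 2.576; margin = 2.576 × 2.0751 = 5.3455.
Difference = 85.1 − 72.6 = 12.5000.
12.5000 ± 5.3455 → (7.15, 17.85).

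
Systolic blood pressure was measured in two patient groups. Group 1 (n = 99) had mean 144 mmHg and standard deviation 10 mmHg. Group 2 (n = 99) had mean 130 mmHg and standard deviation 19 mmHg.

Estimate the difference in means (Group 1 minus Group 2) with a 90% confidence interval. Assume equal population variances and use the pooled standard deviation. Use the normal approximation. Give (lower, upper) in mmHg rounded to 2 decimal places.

(10.45, 17.55)

s_p = √[((n₁−1)s₁² + (n₂−1)s₂²)/(n₁+n₂−2)] = √[(98·10² + 98·19²)/196] = 15.1822.
SE = 15.1822·√(1/99 + 1/99) = 2.1579.
With z* = 1.645, margin = 1.645 × 2.1579 = 3.5497.
x̄₁ − x̄₂ = 144 − 130 = 14.0000; interval 14.0000 ± 3.5497 = (10.45, 17.55).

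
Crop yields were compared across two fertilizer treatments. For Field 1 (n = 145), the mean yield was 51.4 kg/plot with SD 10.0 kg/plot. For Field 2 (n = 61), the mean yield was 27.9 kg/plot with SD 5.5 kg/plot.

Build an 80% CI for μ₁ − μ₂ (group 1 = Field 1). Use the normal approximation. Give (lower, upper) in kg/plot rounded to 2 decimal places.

(22.10, 24.90)

Per-group SEs: s₁/√n₁ = 10.0/√145 = 0.8305, s₂/√n₂ = 5.5/√61 = 0.7042.
Unpooled SE of the difference: √(0.68973025 + 0.49589764) = 1.0889.
Margin of error = z* · SE = 1.282 × 1.0889 = 1.3960.
x̄₁ − x̄₂ = 51.4 − 27.9 = 23.5000.
CI: 23.5000 ± 1.3960 = (22.10, 24.90).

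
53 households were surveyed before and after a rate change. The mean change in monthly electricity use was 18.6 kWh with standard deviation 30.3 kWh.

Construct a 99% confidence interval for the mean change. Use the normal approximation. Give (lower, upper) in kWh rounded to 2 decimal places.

(7.88, 29.32)

Paired design: SE = s_d/√n = 30.3/√53 = 4.1620.
z* = 2.576; margin of error = 2.576 × 4.1620 = 10.7213.
18.6 ± 10.7213 → (7.88, 29.32).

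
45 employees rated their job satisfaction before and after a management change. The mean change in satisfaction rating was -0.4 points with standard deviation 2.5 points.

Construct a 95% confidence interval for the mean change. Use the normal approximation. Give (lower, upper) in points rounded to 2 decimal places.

(-1.13, 0.33)

This is a matched-pairs design, so SE = s_d/√n = 2.5/√45 = 0.3727.
Margin = 1.960 × 0.3727 = 0.7305; the interval is -0.4 ± 0.7305 = (-1.13, 0.33).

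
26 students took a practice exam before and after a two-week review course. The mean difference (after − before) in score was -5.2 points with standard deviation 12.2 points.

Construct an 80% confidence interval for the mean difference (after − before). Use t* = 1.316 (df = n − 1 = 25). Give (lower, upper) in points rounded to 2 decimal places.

This is a matched-pairs design, so SE = s_d/√n = 12.2/√26 = 2.3926.
Margin = 1.316 × 2.3926 = 3.1487; the interval is -5.2 ± 3.1487 = (-8.35, -2.05).

(-8.35, -2.05)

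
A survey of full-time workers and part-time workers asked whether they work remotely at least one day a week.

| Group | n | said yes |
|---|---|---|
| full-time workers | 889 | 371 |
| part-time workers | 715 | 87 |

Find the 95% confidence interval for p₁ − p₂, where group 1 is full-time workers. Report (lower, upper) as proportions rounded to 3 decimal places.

(0.255, 0.336)

First, p̂₁ = 371/889 = 0.4173; p̂₂ = 87/715 = 0.1217.
The two standard errors are √(0.4173×0.5827/889) = 0.01654 and √(0.1217×0.8783/715) = 0.01223.
Because the samples are independent, SE_diff = √(0.01654² + 0.01223²) = 0.02057.
Using z* = 1.960 for 95%, ME = 1.960 × 0.02057 = 0.04032.
p̂₁ − p̂₂ = 0.2956; interval 0.2956 ± 0.04032 gives (0.255, 0.336).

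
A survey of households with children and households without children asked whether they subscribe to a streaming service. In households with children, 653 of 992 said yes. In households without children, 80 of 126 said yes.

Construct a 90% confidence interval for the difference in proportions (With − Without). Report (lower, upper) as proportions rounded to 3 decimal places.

(-0.051, 0.098)

p̂₁ = 653/992 = 0.6583 and p̂₂ = 80/126 = 0.6349.
SE₁ = √(p̂₁(1−p̂₁)/n₁) = √(0.6583·0.3417/992) = 0.01506; SE₂ = √(0.6349·0.3651/126) = 0.04289.
Independent samples: SE of the difference = √(SE₁² + SE₂²) = √(0.0002268036 + 0.0018395521) = 0.04546.
z* for 90% confidence is 1.645, so the margin of error is 1.645 × 0.04546 = 0.07478.
Point estimate p̂₁ − p̂₂ = 0.6583 − 0.6349 = 0.0234.
0.0234 ± 0.07478 → (-0.051, 0.098).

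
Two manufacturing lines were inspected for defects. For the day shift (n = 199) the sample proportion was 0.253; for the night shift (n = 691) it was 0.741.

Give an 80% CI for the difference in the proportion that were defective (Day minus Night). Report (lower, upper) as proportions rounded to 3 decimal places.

SE₁ = √(p̂₁(1−p̂₁)/n₁) = √(0.2530·0.7470/199) = 0.03082; SE₂ = √(0.7410·0.2590/691) = 0.01667.
Independent samples: SE of the difference = √(SE₁² + SE₂²) = √(0.0009498724 + 0.0002778889) = 0.03504.
z* for 80% confidence is 1.282, so the margin of error is 1.282 × 0.03504 = 0.04492.
Point estimate p̂₁ − p̂₂ = 0.2530 − 0.7410 = -0.4880.
-0.4880 ± 0.04492 → (-0.533, -0.443).

(-0.533, -0.443)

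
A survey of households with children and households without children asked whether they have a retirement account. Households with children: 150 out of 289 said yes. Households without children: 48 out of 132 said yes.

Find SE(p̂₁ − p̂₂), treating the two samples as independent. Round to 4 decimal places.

0.0512

First, p̂₁ = 150/289 = 0.5190; p̂₂ = 48/132 = 0.3636.
The two standard errors are √(0.5190×0.4810/289) = 0.02939 and √(0.3636×0.6364/132) = 0.04187.
Because the samples are independent, SE_diff = √(0.02939² + 0.04187²) = 0.05116.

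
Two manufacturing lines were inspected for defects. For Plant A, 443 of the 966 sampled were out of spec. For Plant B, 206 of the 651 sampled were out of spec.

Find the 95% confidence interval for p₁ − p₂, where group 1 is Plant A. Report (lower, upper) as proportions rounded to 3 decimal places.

(0.095, 0.190)

Sample proportions: 443/966 = 0.4586, 206/651 = 0.3164.
Each SE is √(p̂(1−p̂)/n): √(0.4586·0.5414/966) = 0.01603 and √(0.3164·0.6836/651) = 0.01823.
SE(p̂₁ − p̂₂) = √(SE₁² + SE₂²) = √(0.0002569609 + 0.0003323329) = 0.02428, since the two samples are independent.
At 95% confidence z* = 1.960; margin = 1.960 × 0.02428 = 0.04759.
The difference is 0.4586 − 0.3164 = 0.1422, so the interval is 0.1422 ± 0.04759 = (0.095, 0.190).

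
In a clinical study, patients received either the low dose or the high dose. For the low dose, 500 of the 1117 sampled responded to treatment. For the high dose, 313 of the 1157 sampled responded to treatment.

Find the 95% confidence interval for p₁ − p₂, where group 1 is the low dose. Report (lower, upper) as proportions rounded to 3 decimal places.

p̂₁ = 500/1117 = 0.4476 and p̂₂ = 313/1157 = 0.2705.
SE₁ = √(p̂₁(1−p̂₁)/n₁) = √(0.4476·0.5524/1117) = 0.01488; SE₂ = √(0.2705·0.7295/1157) = 0.01306.
Independent samples: SE of the difference = √(SE₁² + SE₂²) = √(0.0002214144 + 0.0001705636) = 0.01980.
z* for 95% confidence is 1.960, so the margin of error is 1.960 × 0.01980 = 0.03881.
Point estimate p̂₁ − p̂₂ = 0.4476 − 0.2705 = 0.1771.
0.1771 ± 0.03881 → (0.138, 0.216).

(0.138, 0.216)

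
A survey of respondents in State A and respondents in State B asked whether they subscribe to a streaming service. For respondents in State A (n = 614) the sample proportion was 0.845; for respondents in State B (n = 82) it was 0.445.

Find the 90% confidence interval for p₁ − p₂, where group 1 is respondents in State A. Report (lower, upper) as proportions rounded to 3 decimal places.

Each SE is √(p̂(1−p̂)/n): √(0.8450·0.1550/614) = 0.01461 and √(0.4450·0.5550/82) = 0.05488.
SE(p̂₁ − p̂₂) = √(SE₁² + SE₂²) = √(0.0002134521 + 0.0030118144) = 0.05679, since the two samples are independent.
At 90% confidence z* = 1.645; margin = 1.645 × 0.05679 = 0.09342.
The difference is 0.8450 − 0.4450 = 0.4000, so the interval is 0.4000 ± 0.09342 = (0.307, 0.493).

(0.307, 0.493)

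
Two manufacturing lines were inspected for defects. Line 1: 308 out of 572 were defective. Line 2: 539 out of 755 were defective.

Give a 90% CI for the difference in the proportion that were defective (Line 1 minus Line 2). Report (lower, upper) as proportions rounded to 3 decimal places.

(-0.219, -0.132)

First, p̂₁ = 308/572 = 0.5385; p̂₂ = 539/755 = 0.7139.
The two standard errors are √(0.5385×0.4615/572) = 0.02084 and √(0.7139×0.2861/755) = 0.01645.
Because the samples are independent, SE_diff = √(0.02084² + 0.01645²) = 0.02655.
Using z* = 1.645 for 90%, ME = 1.645 × 0.02655 = 0.04367.
p̂₁ − p̂₂ = -0.1754; interval -0.1754 ± 0.04367 gives (-0.219, -0.132).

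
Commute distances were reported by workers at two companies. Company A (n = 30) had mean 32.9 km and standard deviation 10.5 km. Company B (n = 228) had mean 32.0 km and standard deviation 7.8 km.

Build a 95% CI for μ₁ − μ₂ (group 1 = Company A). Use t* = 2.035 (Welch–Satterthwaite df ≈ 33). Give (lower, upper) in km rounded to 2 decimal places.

Per-group SEs: s₁/√n₁ = 10.5/√30 = 1.9170, s₂/√n₂ = 7.8/√228 = 0.5166.
Unpooled SE of the difference: √(3.674889 + 0.26687556) = 1.9854.
Margin of error = t* · SE = 2.035 × 1.9854 = 4.0403.
x̄₁ − x̄₂ = 32.9 − 32.0 = 0.9000.
CI: 0.9000 ± 4.0403 = (-3.14, 4.94).

(-3.14, 4.94)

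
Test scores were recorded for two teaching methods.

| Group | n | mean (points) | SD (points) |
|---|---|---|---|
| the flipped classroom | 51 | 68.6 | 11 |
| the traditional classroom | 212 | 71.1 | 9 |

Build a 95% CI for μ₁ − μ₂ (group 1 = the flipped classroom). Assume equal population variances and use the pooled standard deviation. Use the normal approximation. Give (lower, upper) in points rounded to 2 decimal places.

s_p = √[((n₁−1)s₁² + (n₂−1)s₂²)/(n₁+n₂−2)] = √[(50·11² + 211·9²)/261] = 9.4161.
SE = 9.4161·√(1/51 + 1/212) = 1.4686.
With z* = 1.960, margin = 1.960 × 1.4686 = 2.8785.
x̄₁ − x̄₂ = 68.6 − 71.1 = -2.5000; interval -2.5000 ± 2.8785 = (-5.38, 0.38).

(-5.38, 0.38)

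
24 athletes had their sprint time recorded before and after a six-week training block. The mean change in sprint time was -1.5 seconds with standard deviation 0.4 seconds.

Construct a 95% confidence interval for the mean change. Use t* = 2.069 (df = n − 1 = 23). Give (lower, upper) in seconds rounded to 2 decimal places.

Paired design: SE = s_d/√n = 0.4/√24 = 0.0816.
t* = 2.069; margin of error = 2.069 × 0.0816 = 0.1688.
-1.5 ± 0.1688 → (-1.67, -1.33).

(-1.67, -1.33)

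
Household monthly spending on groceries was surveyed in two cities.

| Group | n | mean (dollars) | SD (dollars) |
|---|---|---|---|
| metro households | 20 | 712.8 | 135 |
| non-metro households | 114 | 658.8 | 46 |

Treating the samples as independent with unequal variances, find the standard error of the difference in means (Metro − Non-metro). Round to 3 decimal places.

Per-group SEs: s₁/√n₁ = 135/√20 = 30.1869, s₂/√n₂ = 46/√114 = 4.3083.
Unpooled SE of the difference: √(911.24893161 + 18.56144889) = 30.4928.

30.493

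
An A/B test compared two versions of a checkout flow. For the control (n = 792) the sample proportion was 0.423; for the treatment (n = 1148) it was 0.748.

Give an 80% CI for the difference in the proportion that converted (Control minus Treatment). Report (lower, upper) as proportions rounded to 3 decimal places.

SE₁ = √(p̂₁(1−p̂₁)/n₁) = √(0.4230·0.5770/792) = 0.01755; SE₂ = √(0.7480·0.2520/1148) = 0.01281.
Independent samples: SE of the difference = √(SE₁² + SE₂²) = √(0.0003080025 + 0.0001640961) = 0.02173.
z* for 80% confidence is 1.282, so the margin of error is 1.282 × 0.02173 = 0.02786.
Point estimate p̂₁ − p̂₂ = 0.4230 − 0.7480 = -0.3250.
-0.3250 ± 0.02786 → (-0.353, -0.297).

(-0.353, -0.297)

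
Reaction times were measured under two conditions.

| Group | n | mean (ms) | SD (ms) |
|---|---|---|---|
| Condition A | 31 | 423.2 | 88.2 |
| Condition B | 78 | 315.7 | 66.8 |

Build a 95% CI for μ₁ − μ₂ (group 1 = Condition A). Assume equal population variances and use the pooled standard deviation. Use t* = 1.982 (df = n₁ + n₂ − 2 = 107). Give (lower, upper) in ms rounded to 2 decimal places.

s_p = √[((n₁−1)s₁² + (n₂−1)s₂²)/(n₁+n₂−2)] = √[(30·88.2² + 77·66.8²)/107] = 73.4319.
SE = 73.4319·√(1/31 + 1/78) = 15.5909.
With t* = 1.982, margin = 1.982 × 15.5909 = 30.9012.
x̄₁ − x̄₂ = 423.2 − 315.7 = 107.5000; interval 107.5000 ± 30.9012 = (76.60, 138.40).

(76.60, 138.40)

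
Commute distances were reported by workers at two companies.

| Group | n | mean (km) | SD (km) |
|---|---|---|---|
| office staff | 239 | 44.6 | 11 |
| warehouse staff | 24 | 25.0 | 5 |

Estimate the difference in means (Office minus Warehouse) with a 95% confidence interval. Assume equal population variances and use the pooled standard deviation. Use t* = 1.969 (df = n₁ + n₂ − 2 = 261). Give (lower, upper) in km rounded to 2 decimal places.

s_p = √[((n₁−1)s₁² + (n₂−1)s₂²)/(n₁+n₂−2)] = √[(238·11² + 23·5²)/261] = 10.6085.
SE = 10.6085·√(1/239 + 1/24) = 2.2716.
With t* = 1.969, margin = 1.969 × 2.2716 = 4.4728.
x̄₁ − x̄₂ = 44.6 − 25.0 = 19.6000; interval 19.6000 ± 4.4728 = (15.13, 24.07).

(15.13, 24.07)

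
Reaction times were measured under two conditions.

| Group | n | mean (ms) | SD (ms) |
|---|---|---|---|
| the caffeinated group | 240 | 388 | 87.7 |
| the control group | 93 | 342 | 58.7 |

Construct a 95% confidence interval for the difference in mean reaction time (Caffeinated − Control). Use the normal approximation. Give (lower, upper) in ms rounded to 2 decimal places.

(29.71, 62.29)

SE₁ = s₁/√n₁ = 87.7/√240 = 5.6610; SE₂ = 58.7/√93 = 6.0869.
Independent samples, unequal variances: SE_diff = √(SE₁² + SE₂²) = √(32.046921 + 37.05035161) = 8.3125.
z* = 1.960, so margin of error = 1.960 × 8.3125 = 16.2925.
Difference in means = 388 − 342 = 46.0000.
46.0000 ± 16.2925 → (29.71, 62.29).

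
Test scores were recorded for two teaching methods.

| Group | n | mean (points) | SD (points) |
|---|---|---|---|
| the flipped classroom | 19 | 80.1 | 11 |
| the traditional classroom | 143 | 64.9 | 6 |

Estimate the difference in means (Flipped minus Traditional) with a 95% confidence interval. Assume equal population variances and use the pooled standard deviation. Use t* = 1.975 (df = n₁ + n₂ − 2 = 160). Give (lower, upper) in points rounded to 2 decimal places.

(11.94, 18.46)

Pooled variance s_p² = [18·11² + 142·6²] / (19+143−2) = 45.5625, so s_p = 6.7500.
SE_diff = s_p·√(1/n₁ + 1/n₂) = 6.7500·√(1/19 + 1/143) = 1.6482.
t* = 1.975; margin = 1.975 × 1.6482 = 3.2552.
Difference = 80.1 − 64.9 = 15.2000.
15.2000 ± 3.2552 → (11.94, 18.46).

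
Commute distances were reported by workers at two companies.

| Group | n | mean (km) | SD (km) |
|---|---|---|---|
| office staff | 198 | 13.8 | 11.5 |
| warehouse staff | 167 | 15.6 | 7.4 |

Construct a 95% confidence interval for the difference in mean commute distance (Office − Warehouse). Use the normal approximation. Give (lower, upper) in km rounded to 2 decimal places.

Standard errors of each mean: 11.5/√198 = 0.8173 and 7.4/√167 = 0.5726.
SE(x̄₁ − x̄₂) = √(0.8173² + 0.5726²) = 0.9979 for independent samples with unequal variances.
With z* = 1.960, the margin is 1.960 × 0.9979 = 1.9559.
x̄₁ − x̄₂ = 13.8 − 15.6 = -1.8000; the interval is -1.8000 ± 1.9559 = (-3.76, 0.16).

(-3.76, 0.16)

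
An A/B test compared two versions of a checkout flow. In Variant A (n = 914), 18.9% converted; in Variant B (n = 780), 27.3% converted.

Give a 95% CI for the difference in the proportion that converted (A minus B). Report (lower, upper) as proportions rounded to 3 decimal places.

(-0.124, -0.044)

The two standard errors are √(0.1890×0.8110/914) = 0.01295 and √(0.2730×0.7270/780) = 0.01595.
Because the samples are independent, SE_diff = √(0.01295² + 0.01595²) = 0.02055.
Using z* = 1.960 for 95%, ME = 1.960 × 0.02055 = 0.04028.
p̂₁ − p̂₂ = -0.0840; interval -0.0840 ± 0.04028 gives (-0.124, -0.044).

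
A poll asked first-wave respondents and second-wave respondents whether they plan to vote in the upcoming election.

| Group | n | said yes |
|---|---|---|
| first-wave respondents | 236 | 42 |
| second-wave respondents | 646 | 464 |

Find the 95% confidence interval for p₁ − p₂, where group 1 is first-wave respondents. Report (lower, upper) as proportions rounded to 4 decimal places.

(-0.6002, -0.4804)

First, p̂₁ = 42/236 = 0.1780; p̂₂ = 464/646 = 0.7183.
The two standard errors are √(0.1780×0.8220/236) = 0.02490 and √(0.7183×0.2817/646) = 0.01770.
Because the samples are independent, SE_diff = √(0.02490² + 0.01770²) = 0.03055.
Using z* = 1.960 for 95%, ME = 1.960 × 0.03055 = 0.05988.
p̂₁ − p̂₂ = -0.5403; interval -0.5403 ± 0.05988 gives (-0.6002, -0.4804).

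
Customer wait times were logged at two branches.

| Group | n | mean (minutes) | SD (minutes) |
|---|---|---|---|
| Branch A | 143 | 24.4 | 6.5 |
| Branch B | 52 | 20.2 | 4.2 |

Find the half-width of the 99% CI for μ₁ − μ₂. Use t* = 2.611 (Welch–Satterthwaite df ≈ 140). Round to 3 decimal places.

Per-group SEs: s₁/√n₁ = 6.5/√143 = 0.5436, s₂/√n₂ = 4.2/√52 = 0.5824.
Unpooled SE of the difference: √(0.29550096 + 0.33918976) = 0.7967.
Margin of error = t* · SE = 2.611 × 0.7967 = 2.0802.

2.080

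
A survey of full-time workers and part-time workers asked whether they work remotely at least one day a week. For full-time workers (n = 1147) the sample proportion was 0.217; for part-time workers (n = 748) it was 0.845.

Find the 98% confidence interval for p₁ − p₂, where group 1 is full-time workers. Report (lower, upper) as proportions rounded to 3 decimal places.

(-0.670, -0.586)

Each SE is √(p̂(1−p̂)/n): √(0.2170·0.7830/1147) = 0.01217 and √(0.8450·0.1550/748) = 0.01323.
SE(p̂₁ − p̂₂) = √(SE₁² + SE₂²) = √(0.0001481089 + 0.0001750329) = 0.01798, since the two samples are independent.
At 98% confidence z* = 2.326; margin = 2.326 × 0.01798 = 0.04182.
The difference is 0.2170 − 0.8450 = -0.6280, so the interval is -0.6280 ± 0.04182 = (-0.670, -0.586).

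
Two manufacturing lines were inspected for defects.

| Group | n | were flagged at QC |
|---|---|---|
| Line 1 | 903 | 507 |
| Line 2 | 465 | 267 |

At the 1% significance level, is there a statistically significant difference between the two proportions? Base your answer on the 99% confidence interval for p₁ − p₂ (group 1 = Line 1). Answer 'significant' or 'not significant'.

p̂₁ = 507/903 = 0.5615 and p̂₂ = 267/465 = 0.5742.
SE₁ = √(p̂₁(1−p̂₁)/n₁) = √(0.5615·0.4385/903) = 0.01651; SE₂ = √(0.5742·0.4258/465) = 0.02293.
Independent samples: SE of the difference = √(SE₁² + SE₂²) = √(0.0002725801 + 0.0005257849) = 0.02826.
z* for 99% confidence is 2.576, so the margin of error is 2.576 × 0.02826 = 0.07280.
Point estimate p̂₁ − p̂₂ = 0.5615 − 0.5742 = -0.0127.
-0.0127 ± 0.07280 → (-0.08550, 0.06010).
The interval (-0.08550, 0.06010) contains 0, so the difference is not significant.

not significant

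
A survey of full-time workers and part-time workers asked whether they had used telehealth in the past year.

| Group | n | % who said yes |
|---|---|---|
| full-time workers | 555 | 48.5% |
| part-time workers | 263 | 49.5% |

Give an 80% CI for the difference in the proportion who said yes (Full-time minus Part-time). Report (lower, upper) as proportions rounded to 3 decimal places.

The two standard errors are √(0.4850×0.5150/555) = 0.02121 and √(0.4950×0.5050/263) = 0.03083.
Because the samples are independent, SE_diff = √(0.02121² + 0.03083²) = 0.03742.
Using z* = 1.282 for 80%, ME = 1.282 × 0.03742 = 0.04797.
p̂₁ − p̂₂ = -0.0100; interval -0.0100 ± 0.04797 gives (-0.058, 0.038).

(-0.058, 0.038)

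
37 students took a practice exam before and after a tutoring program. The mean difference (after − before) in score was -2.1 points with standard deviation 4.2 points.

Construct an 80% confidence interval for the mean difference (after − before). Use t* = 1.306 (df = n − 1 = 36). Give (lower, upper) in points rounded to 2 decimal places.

This is a matched-pairs design, so SE = s_d/√n = 4.2/√37 = 0.6905.
Margin = 1.306 × 0.6905 = 0.9018; the interval is -2.1 ± 0.9018 = (-3.00, -1.20).

(-3.00, -1.20)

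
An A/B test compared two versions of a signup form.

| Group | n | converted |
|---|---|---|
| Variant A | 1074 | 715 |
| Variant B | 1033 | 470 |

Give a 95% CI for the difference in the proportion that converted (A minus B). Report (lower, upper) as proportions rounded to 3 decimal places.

(0.169, 0.252)

Sample proportions: 715/1074 = 0.6657, 470/1033 = 0.4550.
Each SE is √(p̂(1−p̂)/n): √(0.6657·0.3343/1074) = 0.01439 and √(0.4550·0.5450/1033) = 0.01549.
SE(p̂₁ − p̂₂) = √(SE₁² + SE₂²) = √(0.0002070721 + 0.0002399401) = 0.02114, since the two samples are independent.
At 95% confidence z* = 1.960; margin = 1.960 × 0.02114 = 0.04143.
The difference is 0.6657 − 0.4550 = 0.2107, so the interval is 0.2107 ± 0.04143 = (0.169, 0.252).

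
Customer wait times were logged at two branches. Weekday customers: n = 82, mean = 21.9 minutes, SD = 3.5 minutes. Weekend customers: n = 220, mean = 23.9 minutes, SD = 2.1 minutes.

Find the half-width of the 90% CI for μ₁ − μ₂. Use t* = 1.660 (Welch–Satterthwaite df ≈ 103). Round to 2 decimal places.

0.68

SE₁ = s₁/√n₁ = 3.5/√82 = 0.3865; SE₂ = 2.1/√220 = 0.1416.
Independent samples, unequal variances: SE_diff = √(SE₁² + SE₂²) = √(0.14938225 + 0.02005056) = 0.4116.
t* = 1.660, so margin of error = 1.660 × 0.4116 = 0.6833.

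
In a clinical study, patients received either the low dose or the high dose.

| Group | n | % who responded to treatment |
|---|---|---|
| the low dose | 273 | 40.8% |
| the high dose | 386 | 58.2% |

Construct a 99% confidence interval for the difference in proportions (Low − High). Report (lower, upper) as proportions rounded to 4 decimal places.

(-0.2743, -0.0737)

SE₁ = √(p̂₁(1−p̂₁)/n₁) = √(0.4080·0.5920/273) = 0.02974; SE₂ = √(0.5820·0.4180/386) = 0.02510.
Independent samples: SE of the difference = √(SE₁² + SE₂²) = √(0.0008844676 + 0.00063001) = 0.03892.
z* for 99% confidence is 2.576, so the margin of error is 2.576 × 0.03892 = 0.10026.
Point estimate p̂₁ − p̂₂ = 0.4080 − 0.5820 = -0.1740.
-0.1740 ± 0.10026 → (-0.2743, -0.0737).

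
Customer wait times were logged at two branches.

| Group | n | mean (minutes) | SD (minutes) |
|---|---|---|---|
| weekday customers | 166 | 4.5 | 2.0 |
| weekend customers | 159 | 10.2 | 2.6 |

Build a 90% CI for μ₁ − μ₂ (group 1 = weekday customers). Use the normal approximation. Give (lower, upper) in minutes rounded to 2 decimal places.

Per-group SEs: s₁/√n₁ = 2.0/√166 = 0.1552, s₂/√n₂ = 2.6/√159 = 0.2062.
Unpooled SE of the difference: √(0.02408704 + 0.04251844) = 0.2581.
Margin of error = z* · SE = 1.645 × 0.2581 = 0.4246.
x̄₁ − x̄₂ = 4.5 − 10.2 = -5.7000.
CI: -5.7000 ± 0.4246 = (-6.12, -5.28).

(-6.12, -5.28)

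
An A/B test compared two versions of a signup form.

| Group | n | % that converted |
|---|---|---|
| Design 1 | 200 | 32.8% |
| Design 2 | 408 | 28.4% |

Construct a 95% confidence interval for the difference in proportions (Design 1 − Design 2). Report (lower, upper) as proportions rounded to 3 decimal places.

The two standard errors are √(0.3280×0.6720/200) = 0.03320 and √(0.2840×0.7160/408) = 0.02232.
Because the samples are independent, SE_diff = √(0.03320² + 0.02232²) = 0.04001.
Using z* = 1.960 for 95%, ME = 1.960 × 0.04001 = 0.07842.
p̂₁ − p̂₂ = 0.0440; interval 0.0440 ± 0.07842 gives (-0.034, 0.122).

(-0.034, 0.122)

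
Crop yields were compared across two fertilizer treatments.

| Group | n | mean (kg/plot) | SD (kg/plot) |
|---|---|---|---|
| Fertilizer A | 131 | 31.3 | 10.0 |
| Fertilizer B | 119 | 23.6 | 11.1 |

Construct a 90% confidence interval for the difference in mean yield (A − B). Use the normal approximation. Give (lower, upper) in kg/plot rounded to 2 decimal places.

(5.49, 9.91)

Per-group SEs: s₁/√n₁ = 10.0/√131 = 0.8737, s₂/√n₂ = 11.1/√119 = 1.0175.
Unpooled SE of the difference: √(0.76335169 + 1.03530625) = 1.3411.
Margin of error = z* · SE = 1.645 × 1.3411 = 2.2061.
x̄₁ − x̄₂ = 31.3 − 23.6 = 7.7000.
CI: 7.7000 ± 2.2061 = (5.49, 9.91).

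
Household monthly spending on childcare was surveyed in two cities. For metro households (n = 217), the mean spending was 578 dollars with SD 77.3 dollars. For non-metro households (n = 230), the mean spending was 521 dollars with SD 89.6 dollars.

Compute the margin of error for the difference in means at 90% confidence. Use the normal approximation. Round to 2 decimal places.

13.00

Per-group SEs: s₁/√n₁ = 77.3/√217 = 5.2475, s₂/√n₂ = 89.6/√230 = 5.9080.
Unpooled SE of the difference: √(27.53625625 + 34.904464) = 7.9019.
Margin of error = z* · SE = 1.645 × 7.9019 = 12.9986.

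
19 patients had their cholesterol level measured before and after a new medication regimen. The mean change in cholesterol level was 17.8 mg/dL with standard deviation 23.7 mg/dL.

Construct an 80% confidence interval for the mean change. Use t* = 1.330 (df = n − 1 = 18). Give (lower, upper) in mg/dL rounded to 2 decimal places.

Paired design: SE = s_d/√n = 23.7/√19 = 5.4372.
t* = 1.330; margin of error = 1.330 × 5.4372 = 7.2315.
17.8 ± 7.2315 → (10.57, 25.03).

(10.57, 25.03)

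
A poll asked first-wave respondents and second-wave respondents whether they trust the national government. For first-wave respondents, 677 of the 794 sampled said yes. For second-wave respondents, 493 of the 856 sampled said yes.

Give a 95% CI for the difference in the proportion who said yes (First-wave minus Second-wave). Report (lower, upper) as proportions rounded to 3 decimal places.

(0.235, 0.318)

Sample proportions: 677/794 = 0.8526, 493/856 = 0.5759.
Each SE is √(p̂(1−p̂)/n): √(0.8526·0.1474/794) = 0.01258 and √(0.5759·0.4241/856) = 0.01689.
SE(p̂₁ − p̂₂) = √(SE₁² + SE₂²) = √(0.0001582564 + 0.0002852721) = 0.02106, since the two samples are independent.
At 95% confidence z* = 1.960; margin = 1.960 × 0.02106 = 0.04128.
The difference is 0.8526 − 0.5759 = 0.2767, so the interval is 0.2767 ± 0.04128 = (0.235, 0.318).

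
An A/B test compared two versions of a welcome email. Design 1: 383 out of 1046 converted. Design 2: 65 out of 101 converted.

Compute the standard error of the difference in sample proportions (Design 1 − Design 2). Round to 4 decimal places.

First, p̂₁ = 383/1046 = 0.3662; p̂₂ = 65/101 = 0.6436.
The two standard errors are √(0.3662×0.6338/1046) = 0.01490 and √(0.6436×0.3564/101) = 0.04766.
Because the samples are independent, SE_diff = √(0.01490² + 0.04766²) = 0.04993.

0.0499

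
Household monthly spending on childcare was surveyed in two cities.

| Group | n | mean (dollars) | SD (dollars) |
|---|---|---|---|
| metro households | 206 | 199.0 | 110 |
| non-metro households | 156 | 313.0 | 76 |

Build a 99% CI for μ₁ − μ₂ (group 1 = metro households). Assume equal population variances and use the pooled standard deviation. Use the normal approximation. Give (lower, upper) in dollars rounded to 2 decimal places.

s_p = √[((n₁−1)s₁² + (n₂−1)s₂²)/(n₁+n₂−2)] = √[(205·110² + 155·76²)/360] = 96.8358.
SE = 96.8358·√(1/206 + 1/156) = 10.2777.
With z* = 2.576, margin = 2.576 × 10.2777 = 26.4754.
x̄₁ − x̄₂ = 199.0 − 313.0 = -114.0000; interval -114.0000 ± 26.4754 = (-140.48, -87.52).

(-140.48, -87.52)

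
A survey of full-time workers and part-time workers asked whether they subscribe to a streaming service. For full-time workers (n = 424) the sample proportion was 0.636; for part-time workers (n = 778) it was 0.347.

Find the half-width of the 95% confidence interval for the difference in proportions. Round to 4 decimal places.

SE₁ = √(p̂₁(1−p̂₁)/n₁) = √(0.6360·0.3640/424) = 0.02337; SE₂ = √(0.3470·0.6530/778) = 0.01707.
Independent samples: SE of the difference = √(SE₁² + SE₂²) = √(0.0005461569 + 0.0002913849) = 0.02894.
z* for 95% confidence is 1.960, so the margin of error is 1.960 × 0.02894 = 0.05672.

0.0567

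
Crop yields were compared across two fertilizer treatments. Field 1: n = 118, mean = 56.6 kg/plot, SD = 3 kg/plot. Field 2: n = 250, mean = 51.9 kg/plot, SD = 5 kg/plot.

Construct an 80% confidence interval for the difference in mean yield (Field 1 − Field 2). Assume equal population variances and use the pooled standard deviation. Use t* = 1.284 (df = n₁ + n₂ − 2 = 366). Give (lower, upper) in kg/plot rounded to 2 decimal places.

Pooled variance s_p² = [117·3² + 249·5²] / (118+250−2) = 19.8852, so s_p = 4.4593.
SE_diff = s_p·√(1/n₁ + 1/n₂) = 4.4593·√(1/118 + 1/250) = 0.4981.
t* = 1.284; margin = 1.284 × 0.4981 = 0.6396.
Difference = 56.6 − 51.9 = 4.7000.
4.7000 ± 0.6396 → (4.06, 5.34).

(4.06, 5.34)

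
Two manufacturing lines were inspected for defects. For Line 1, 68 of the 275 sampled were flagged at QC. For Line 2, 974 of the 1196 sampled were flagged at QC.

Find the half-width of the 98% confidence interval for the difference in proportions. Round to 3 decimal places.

Sample proportions: 68/275 = 0.2473, 974/1196 = 0.8144.
Each SE is √(p̂(1−p̂)/n): √(0.2473·0.7527/275) = 0.02602 and √(0.8144·0.1856/1196) = 0.01124.
SE(p̂₁ − p̂₂) = √(SE₁² + SE₂²) = √(0.0006770404 + 0.0001263376) = 0.02834, since the two samples are independent.
At 98% confidence z* = 2.326; margin = 2.326 × 0.02834 = 0.06592.

0.066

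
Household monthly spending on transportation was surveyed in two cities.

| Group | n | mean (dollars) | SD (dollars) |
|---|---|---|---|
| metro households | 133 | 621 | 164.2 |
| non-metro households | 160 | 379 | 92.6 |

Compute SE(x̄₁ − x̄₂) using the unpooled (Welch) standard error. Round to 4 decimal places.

Per-group SEs: s₁/√n₁ = 164.2/√133 = 14.2379, s₂/√n₂ = 92.6/√160 = 7.3207.
Unpooled SE of the difference: √(202.71779641 + 53.59264849) = 16.0097.

16.0097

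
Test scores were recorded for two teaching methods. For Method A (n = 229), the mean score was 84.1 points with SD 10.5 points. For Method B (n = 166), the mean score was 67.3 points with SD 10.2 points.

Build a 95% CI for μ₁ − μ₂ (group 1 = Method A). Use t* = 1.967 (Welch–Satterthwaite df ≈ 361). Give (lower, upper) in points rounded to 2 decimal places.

(14.73, 18.87)

SE₁ = s₁/√n₁ = 10.5/√229 = 0.6939; SE₂ = 10.2/√166 = 0.7917.
Independent samples, unequal variances: SE_diff = √(SE₁² + SE₂²) = √(0.48149721 + 0.62678889) = 1.0528.
t* = 1.967, so margin of error = 1.967 × 1.0528 = 2.0709.
Difference in means = 84.1 − 67.3 = 16.8000.
16.8000 ± 2.0709 → (14.73, 18.87).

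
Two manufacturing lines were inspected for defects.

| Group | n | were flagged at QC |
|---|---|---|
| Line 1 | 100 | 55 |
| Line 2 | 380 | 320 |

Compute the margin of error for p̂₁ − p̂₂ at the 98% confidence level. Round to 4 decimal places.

0.1236

p̂₁ = 55/100 = 0.5500 and p̂₂ = 320/380 = 0.8421.
SE₁ = √(p̂₁(1−p̂₁)/n₁) = √(0.5500·0.4500/100) = 0.04975; SE₂ = √(0.8421·0.1579/380) = 0.01871.
Independent samples: SE of the difference = √(SE₁² + SE₂²) = √(0.0024750625 + 0.0003500641) = 0.05315.
z* for 98% confidence is 2.326, so the margin of error is 2.326 × 0.05315 = 0.12363.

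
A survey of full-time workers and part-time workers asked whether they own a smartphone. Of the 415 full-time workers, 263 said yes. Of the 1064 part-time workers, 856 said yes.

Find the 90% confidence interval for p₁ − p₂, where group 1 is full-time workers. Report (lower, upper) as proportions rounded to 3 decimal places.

(-0.215, -0.127)

First, p̂₁ = 263/415 = 0.6337; p̂₂ = 856/1064 = 0.8045.
The two standard errors are √(0.6337×0.3663/415) = 0.02365 and √(0.8045×0.1955/1064) = 0.01216.
Because the samples are independent, SE_diff = √(0.02365² + 0.01216²) = 0.02659.
Using z* = 1.645 for 90%, ME = 1.645 × 0.02659 = 0.04374.
p̂₁ − p̂₂ = -0.1708; interval -0.1708 ± 0.04374 gives (-0.215, -0.127).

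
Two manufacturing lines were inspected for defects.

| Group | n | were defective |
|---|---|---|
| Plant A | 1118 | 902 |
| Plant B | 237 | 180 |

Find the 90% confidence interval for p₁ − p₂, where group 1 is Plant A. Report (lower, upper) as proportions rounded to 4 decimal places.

First, p̂₁ = 902/1118 = 0.8068; p̂₂ = 180/237 = 0.7595.
The two standard errors are √(0.8068×0.1932/1118) = 0.01181 and √(0.7595×0.2405/237) = 0.02776.
Because the samples are independent, SE_diff = √(0.01181² + 0.02776²) = 0.03017.
Using z* = 1.645 for 90%, ME = 1.645 × 0.03017 = 0.04963.
p̂₁ − p̂₂ = 0.0473; interval 0.0473 ± 0.04963 gives (-0.0023, 0.0969).

(-0.0023, 0.0969)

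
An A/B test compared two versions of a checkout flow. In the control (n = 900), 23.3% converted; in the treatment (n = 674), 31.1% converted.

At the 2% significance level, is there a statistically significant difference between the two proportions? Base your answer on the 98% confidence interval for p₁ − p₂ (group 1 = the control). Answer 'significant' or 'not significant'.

significant

SE₁ = √(p̂₁(1−p̂₁)/n₁) = √(0.2330·0.7670/900) = 0.01409; SE₂ = √(0.3110·0.6890/674) = 0.01783.
Independent samples: SE of the difference = √(SE₁² + SE₂²) = √(0.0001985281 + 0.0003179089) = 0.02273.
z* for 98% confidence is 2.326, so the margin of error is 2.326 × 0.02273 = 0.05287.
Point estimate p̂₁ − p̂₂ = 0.2330 − 0.3110 = -0.0780.
-0.0780 ± 0.05287 → (-0.13087, -0.02513).
The interval (-0.13087, -0.02513) does not contain 0, so the difference is significant.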